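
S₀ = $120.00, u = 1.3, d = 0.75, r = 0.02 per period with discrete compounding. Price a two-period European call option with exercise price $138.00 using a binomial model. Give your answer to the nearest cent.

$15.01

Risk-neutral probability p = (1 + 0.02 − 0.75)/(1.3 − 0.75) = 0.2700/0.5500 = 0.4909
Terminal stock prices: S_uu = 202.8, S_ud = 117, S_dd = 67.5
Terminal payoffs (S − K): max(64.8, 0) = 64.8, max(-21, 0) = 0, max(-70.5, 0) = 0
Node u (S = 156): V_u = 1/1.02·[0.4909·64.8000 + 0.5091·0.0000] = 31.1872
Node d (S = 90): V_d = 1/1.02·[0.4909·0.0000 + 0.5091·0.0000] = 0.0000
Node 0 (S = 120): V_0 = 1/1.02·[0.4909·31.1872 + 0.5091·0.0000] = 15.0099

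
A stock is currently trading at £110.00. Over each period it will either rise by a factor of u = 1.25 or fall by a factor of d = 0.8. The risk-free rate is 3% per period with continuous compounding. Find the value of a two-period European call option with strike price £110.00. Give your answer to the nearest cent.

£15.28

Risk-neutral probability p = (e^0.03 − 0.8)/(1.25 − 0.8) = 0.2305/0.4500 = 0.5121
Terminal stock prices: S_uu = 171.9, S_ud = 110, S_dd = 70.4
Terminal payoffs (S − K): max(61.88, 0) = 61.88, max(0, 0) = 0, max(-39.6, 0) = 0
Node u (S = 137.5): V_u = e^(−0.03)·[0.5121·61.8750 + 0.4879·0.0000] = 30.7510
Node d (S = 88): V_d = e^(−0.03)·[0.5121·0.0000 + 0.4879·0.0000] = 0.0000
Node 0 (S = 110): V_0 = e^(−0.03)·[0.5121·30.7510 + 0.4879·0.0000] = 15.2828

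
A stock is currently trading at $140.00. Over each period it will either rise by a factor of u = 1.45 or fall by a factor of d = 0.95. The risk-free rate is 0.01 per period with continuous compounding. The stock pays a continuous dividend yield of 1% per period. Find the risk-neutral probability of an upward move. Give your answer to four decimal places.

p = 0.1000

Per-period risk-free factor R = e^0.01 = 1.0101; dividend-adjusted growth = e^(0.01−0.01) = 1.0000.
Risk-neutral probability p = (1.0000 − 0.95)/(1.45 − 0.95) = 0.0500/0.5000 = 0.1000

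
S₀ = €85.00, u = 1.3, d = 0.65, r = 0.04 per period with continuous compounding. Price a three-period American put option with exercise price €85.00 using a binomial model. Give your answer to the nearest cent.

€14.65

Risk-neutral probability p = (e^0.04 − 0.65)/(1.3 − 0.65) = 0.3908/0.6500 = 0.6012
Terminal stock prices: S_uuu = 186.7, S_uud = 93.37, S_udd = 46.69, S_ddd = 23.34
Terminal payoffs (K − S): max(-101.7, 0) = 0, max(-8.373, 0) = 0, max(38.31, 0) = 38.31, max(61.66, 0) = 61.66
Node uu (S = 143.7): continuation = e^(−0.04)·[0.6012·0.0000 + 0.3988·0.0000] = 0.0000; exercise value = 0.0000 ≤ continuation, so V_uu = 0.0000
Node ud (S = 71.83): continuation = e^(−0.04)·[0.6012·0.0000 + 0.3988·38.3137] = 14.6787; exercise value = 13.1750 ≤ continuation, so V_ud = 14.6787
Node dd (S = 35.91): continuation = e^(−0.04)·[0.6012·38.3137 + 0.3988·61.6569] = 45.7546; exercise value = 49.0875 > continuation, so V_dd = 49.0875 (exercise)
Node u (S = 110.5): continuation = e^(−0.04)·[0.6012·0.0000 + 0.3988·14.6787] = 5.6236; exercise value = 0.0000 ≤ continuation, so V_u = 5.6236
Node d (S = 55.25): continuation = e^(−0.04)·[0.6012·14.6787 + 0.3988·49.0875] = 27.2857; exercise value = 29.7500 > continuation, so V_d = 29.7500 (exercise)
Node 0 (S = 85): continuation = e^(−0.04)·[0.6012·5.6236 + 0.3988·29.7500] = 14.6464; exercise value = 0.0000 ≤ continuation, so V_0 = 14.6464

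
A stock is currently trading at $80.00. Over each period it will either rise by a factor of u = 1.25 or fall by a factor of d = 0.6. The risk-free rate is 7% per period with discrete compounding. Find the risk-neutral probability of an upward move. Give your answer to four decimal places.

p = 0.7231

Risk-neutral probability p = (1 + 0.07 − 0.6)/(1.25 − 0.6) = 0.4700/0.6500 = 0.7231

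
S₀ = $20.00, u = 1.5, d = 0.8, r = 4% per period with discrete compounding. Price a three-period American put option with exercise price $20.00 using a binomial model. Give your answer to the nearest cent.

Risk-neutral probability p = (1 + 0.04 − 0.8)/(1.5 − 0.8) = 0.2400/0.7000 = 0.3429
Terminal stock prices: S_uuu = 67.5, S_uud = 36, S_udd = 19.2, S_ddd = 10.24
Terminal payoffs (K − S): max(-47.5, 0) = 0, max(-16, 0) = 0, max(0.8, 0) = 0.8, max(9.76, 0) = 9.76
Node uu (S = 45): continuation = 1/1.04·[0.3429·0.0000 + 0.6571·0.0000] = 0.0000; exercise value = 0.0000 ≤ continuation, so V_uu = 0.0000
Node ud (S = 24): continuation = 1/1.04·[0.3429·0.0000 + 0.6571·0.8000] = 0.5055; exercise value = 0.0000 ≤ continuation, so V_ud = 0.5055
Node dd (S = 12.8): continuation = 1/1.04·[0.3429·0.8000 + 0.6571·9.7600] = 6.4308; exercise value = 7.2000 > continuation, so V_dd = 7.2000 (exercise)
Node u (S = 30): continuation = 1/1.04·[0.3429·0.0000 + 0.6571·0.5055] = 0.3194; exercise value = 0.0000 ≤ continuation, so V_u = 0.3194
Node d (S = 16): continuation = 1/1.04·[0.3429·0.5055 + 0.6571·7.2000] = 4.7161; exercise value = 4.0000 ≤ continuation, so V_d = 4.7161
Node 0 (S = 20): continuation = 1/1.04·[0.3429·0.3194 + 0.6571·4.7161] = 3.0853; exercise value = 0.0000 ≤ continuation, so V_0 = 3.0853

$3.09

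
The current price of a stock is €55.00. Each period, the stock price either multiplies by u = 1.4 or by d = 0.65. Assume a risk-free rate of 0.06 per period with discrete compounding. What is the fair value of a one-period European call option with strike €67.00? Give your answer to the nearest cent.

Risk-neutral probability p = (1 + 0.06 − 0.65)/(1.4 − 0.65) = 0.4100/0.7500 = 0.5467
Terminal stock prices: S_u = 77, S_d = 35.75
Terminal payoffs (S − K): max(10, 0) = 10, max(-31.25, 0) = 0
Node 0 (S = 55): V_0 = 1/1.06·[0.5467·10.0000 + 0.4533·0.0000] = 5.1572

€5.16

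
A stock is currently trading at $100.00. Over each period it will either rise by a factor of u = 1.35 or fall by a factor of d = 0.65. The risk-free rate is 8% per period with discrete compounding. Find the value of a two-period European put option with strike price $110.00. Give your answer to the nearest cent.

$17.68

Risk-neutral probability p = (1 + 0.08 − 0.65)/(1.35 − 0.65) = 0.4300/0.7000 = 0.6143
Terminal stock prices: S_uu = 182.3, S_ud = 87.75, S_dd = 42.25
Terminal payoffs (K − S): max(-72.25, 0) = 0, max(22.25, 0) = 22.25, max(67.75, 0) = 67.75
Node u (S = 135): V_u = 1/1.08·[0.6143·0.0000 + 0.3857·22.2500] = 7.9464
Node d (S = 65): V_d = 1/1.08·[0.6143·22.2500 + 0.3857·67.7500] = 36.8519
Node 0 (S = 100): V_0 = 1/1.08·[0.6143·7.9464 + 0.3857·36.8519] = 17.6812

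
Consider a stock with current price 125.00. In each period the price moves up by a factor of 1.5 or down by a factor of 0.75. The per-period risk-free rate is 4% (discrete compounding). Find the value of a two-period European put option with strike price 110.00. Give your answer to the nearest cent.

Risk-neutral probability p = (1 + 0.04 − 0.75)/(1.5 − 0.75) = 0.2900/0.7500 = 0.3867
Terminal stock prices: S_uu = 281.2, S_ud = 140.6, S_dd = 70.31
Terminal payoffs (K − S): max(-171.2, 0) = 0, max(-30.62, 0) = 0, max(39.69, 0) = 39.69
Node u (S = 187.5): V_u = 1/1.04·[0.3867·0.0000 + 0.6133·0.0000] = 0.0000
Node d (S = 93.75): V_d = 1/1.04·[0.3867·0.0000 + 0.6133·39.6875] = 23.4054
Node 0 (S = 125): V_0 = 1/1.04·[0.3867·0.0000 + 0.6133·23.4054] = 13.8032

13.80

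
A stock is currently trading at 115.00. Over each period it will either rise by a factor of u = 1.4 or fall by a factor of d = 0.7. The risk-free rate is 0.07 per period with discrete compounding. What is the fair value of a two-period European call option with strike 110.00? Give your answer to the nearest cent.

29.34

Risk-neutral probability p = (1 + 0.07 − 0.7)/(1.4 − 0.7) = 0.3700/0.7000 = 0.5286
Terminal stock prices: S_uu = 225.4, S_ud = 112.7, S_dd = 56.35
Terminal payoffs (S − K): max(115.4, 0) = 115.4, max(2.7, 0) = 2.7, max(-53.65, 0) = 0
Node u (S = 161): V_u = 1/1.07·[0.5286·115.4000 + 0.4714·2.7000] = 58.1963
Node d (S = 80.5): V_d = 1/1.07·[0.5286·2.7000 + 0.4714·0.0000] = 1.3338
Node 0 (S = 115): V_0 = 1/1.07·[0.5286·58.1963 + 0.4714·1.3338] = 29.3361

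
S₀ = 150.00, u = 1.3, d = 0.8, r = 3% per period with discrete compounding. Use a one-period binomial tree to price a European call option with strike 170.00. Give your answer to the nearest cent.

Risk-neutral probability p = (1 + 0.03 − 0.8)/(1.3 − 0.8) = 0.2300/0.5000 = 0.4600
Terminal stock prices: S_u = 195, S_d = 120
Terminal payoffs (S − K): max(25, 0) = 25, max(-50, 0) = 0
Node 0 (S = 150): V_0 = 1/1.03·[0.4600·25.0000 + 0.5400·0.0000] = 11.1650

11.17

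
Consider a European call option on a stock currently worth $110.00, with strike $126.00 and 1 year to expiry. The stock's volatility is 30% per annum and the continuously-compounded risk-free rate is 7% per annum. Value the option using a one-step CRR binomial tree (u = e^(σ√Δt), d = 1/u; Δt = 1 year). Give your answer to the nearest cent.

CRR parameters: u = e^(σ√Δt) = e^(0.3·√1) = 1.3499, d = 1/u = 0.7408
Per-period rate: rΔt = 0.07·1 = 0.07, so R = e^0.07 = 1.0725
Risk-neutral probability p = (e^0.07 − 0.7408)/(1.3499 − 0.7408) = 0.3317/0.6090 = 0.5446
Terminal stock prices: S_u = 148.5, S_d = 81.49
Terminal payoffs (S − K): max(22.48, 0) = 22.48, max(-44.51, 0) = 0
Node 0 (S = 110): V_0 = e^(−0.07)·[0.5446·22.4845 + 0.4554·0.0000] = 11.4174

$11.42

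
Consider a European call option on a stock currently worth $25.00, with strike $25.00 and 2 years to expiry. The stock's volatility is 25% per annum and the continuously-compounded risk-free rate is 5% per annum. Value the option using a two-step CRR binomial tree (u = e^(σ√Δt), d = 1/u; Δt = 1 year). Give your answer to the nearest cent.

CRR parameters: u = e^(σ√Δt) = e^(0.25·√1) = 1.2840, d = 1/u = 0.7788
Per-period rate: rΔt = 0.05·1 = 0.05, so R = e^0.05 = 1.0513
Risk-neutral probability p = (e^0.05 − 0.7788)/(1.2840 − 0.7788) = 0.2725/0.5052 = 0.5393
Terminal stock prices: S_uu = 41.22, S_ud = 25, S_dd = 15.16
Terminal payoffs (S − K): max(16.22, 0) = 16.22, max(0, 0) = 0, max(-9.837, 0) = 0
Node u (S = 32.1): V_u = e^(−0.05)·[0.5393·16.2180 + 0.4607·0.0000] = 8.3199
Node d (S = 19.47): V_d = e^(−0.05)·[0.5393·0.0000 + 0.4607·0.0000] = 0.0000
Node 0 (S = 25): V_0 = e^(−0.05)·[0.5393·8.3199 + 0.4607·0.0000] = 4.2681

$4.27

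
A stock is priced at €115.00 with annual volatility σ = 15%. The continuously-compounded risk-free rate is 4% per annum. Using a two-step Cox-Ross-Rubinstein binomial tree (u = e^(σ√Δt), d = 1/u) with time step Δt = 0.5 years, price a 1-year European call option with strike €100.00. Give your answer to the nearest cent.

CRR parameters: u = e^(σ√Δt) = e^(0.15·√0.5) = 1.1119, d = 1/u = 0.8994
Per-period rate: rΔt = 0.04·0.5 = 0.02, so R = e^0.02 = 1.0202
Risk-neutral probability p = (e^0.02 − 0.8994)/(1.1119 − 0.8994) = 0.1208/0.2125 = 0.5686
Terminal stock prices: S_uu = 142.2, S_ud = 115, S_dd = 93.02
Terminal payoffs (S − K): max(42.18, 0) = 42.18, max(15, 0) = 15, max(-6.981, 0) = 0
Node u (S = 127.9): V_u = e^(−0.02)·[0.5686·42.1758 + 0.4314·15.0000] = 29.8481
Node d (S = 103.4): V_d = e^(−0.02)·[0.5686·15.0000 + 0.4314·0.0000] = 8.3595
Node 0 (S = 115): V_0 = e^(−0.02)·[0.5686·29.8481 + 0.4314·8.3595] = 20.1696

€20.17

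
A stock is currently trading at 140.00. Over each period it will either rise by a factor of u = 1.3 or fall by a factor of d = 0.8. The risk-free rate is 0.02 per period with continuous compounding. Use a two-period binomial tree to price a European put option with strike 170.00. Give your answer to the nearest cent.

35.75

Risk-neutral probability p = (e^0.02 − 0.8)/(1.3 − 0.8) = 0.2202/0.5000 = 0.4404
Terminal stock prices: S_uu = 236.6, S_ud = 145.6, S_dd = 89.6
Terminal payoffs (K − S): max(-66.6, 0) = 0, max(24.4, 0) = 24.4, max(80.4, 0) = 80.4
Node u (S = 182): V_u = e^(−0.02)·[0.4404·0.0000 + 0.5596·24.4000] = 13.3838
Node d (S = 112): V_d = e^(−0.02)·[0.4404·24.4000 + 0.5596·80.4000] = 54.6338
Node 0 (S = 140): V_0 = e^(−0.02)·[0.4404·13.3838 + 0.5596·54.6338] = 35.7451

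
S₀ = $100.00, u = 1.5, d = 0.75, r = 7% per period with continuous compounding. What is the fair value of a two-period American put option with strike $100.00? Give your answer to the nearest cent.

$13.29

Risk-neutral probability p = (e^0.07 − 0.75)/(1.5 − 0.75) = 0.3225/0.7500 = 0.4300
Terminal stock prices: S_uu = 225, S_ud = 112.5, S_dd = 56.25
Terminal payoffs (K − S): max(-125, 0) = 0, max(-12.5, 0) = 0, max(43.75, 0) = 43.75
Node u (S = 150): continuation = e^(−0.07)·[0.4300·0.0000 + 0.5700·0.0000] = 0.0000; exercise value = 0.0000 ≤ continuation, so V_u = 0.0000
Node d (S = 75): continuation = e^(−0.07)·[0.4300·0.0000 + 0.5700·43.7500] = 23.2511; exercise value = 25.0000 > continuation, so V_d = 25.0000 (exercise)
Node 0 (S = 100): continuation = e^(−0.07)·[0.4300·0.0000 + 0.5700·25.0000] = 13.2864; exercise value = 0.0000 ≤ continuation, so V_0 = 13.2864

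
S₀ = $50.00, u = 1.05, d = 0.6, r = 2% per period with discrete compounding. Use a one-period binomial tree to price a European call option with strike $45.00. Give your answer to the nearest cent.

Risk-neutral probability p = (1 + 0.02 − 0.6)/(1.05 − 0.6) = 0.4200/0.4500 = 0.9333
Terminal stock prices: S_u = 52.5, S_d = 30
Terminal payoffs (S − K): max(7.5, 0) = 7.5, max(-15, 0) = 0
Node 0 (S = 50): V_0 = 1/1.02·[0.9333·7.5000 + 0.0667·0.0000] = 6.8627

$6.86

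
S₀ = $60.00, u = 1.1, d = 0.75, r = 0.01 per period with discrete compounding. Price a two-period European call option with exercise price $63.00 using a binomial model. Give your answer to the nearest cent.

Risk-neutral probability p = (1 + 0.01 − 0.75)/(1.1 − 0.75) = 0.2600/0.3500 = 0.7429
Terminal stock prices: S_uu = 72.6, S_ud = 49.5, S_dd = 33.75
Terminal payoffs (S − K): max(9.6, 0) = 9.6, max(-13.5, 0) = 0, max(-29.25, 0) = 0
Node u (S = 66): V_u = 1/1.01·[0.7429·9.6000 + 0.2571·0.0000] = 7.0608
Node d (S = 45): V_d = 1/1.01·[0.7429·0.0000 + 0.2571·0.0000] = 0.0000
Node 0 (S = 60): V_0 = 1/1.01·[0.7429·7.0608 + 0.2571·0.0000] = 5.1932

$5.19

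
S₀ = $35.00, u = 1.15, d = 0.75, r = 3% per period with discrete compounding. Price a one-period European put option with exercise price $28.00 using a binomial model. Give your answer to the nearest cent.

$0.51

Risk-neutral probability p = (1 + 0.03 − 0.75)/(1.15 − 0.75) = 0.2800/0.4000 = 0.7000
Terminal stock prices: S_u = 40.25, S_d = 26.25
Terminal payoffs (K − S): max(-12.25, 0) = 0, max(1.75, 0) = 1.75
Node 0 (S = 35): V_0 = 1/1.03·[0.7000·0.0000 + 0.3000·1.7500] = 0.5097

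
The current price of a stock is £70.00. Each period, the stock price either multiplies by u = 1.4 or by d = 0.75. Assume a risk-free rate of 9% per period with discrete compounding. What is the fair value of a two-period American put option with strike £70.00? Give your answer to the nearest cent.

Risk-neutral probability p = (1 + 0.09 − 0.75)/(1.4 − 0.75) = 0.3400/0.6500 = 0.5231
Terminal stock prices: S_uu = 137.2, S_ud = 73.5, S_dd = 39.38
Terminal payoffs (K − S): max(-67.2, 0) = 0, max(-3.5, 0) = 0, max(30.62, 0) = 30.62
Node u (S = 98): continuation = 1/1.09·[0.5231·0.0000 + 0.4769·0.0000] = 0.0000; exercise value = 0.0000 ≤ continuation, so V_u = 0.0000
Node d (S = 52.5): continuation = 1/1.09·[0.5231·0.0000 + 0.4769·30.6250] = 13.3998; exercise value = 17.5000 > continuation, so V_d = 17.5000 (exercise)
Node 0 (S = 70): continuation = 1/1.09·[0.5231·0.0000 + 0.4769·17.5000] = 7.6570; exercise value = 0.0000 ≤ continuation, so V_0 = 7.6570

£7.66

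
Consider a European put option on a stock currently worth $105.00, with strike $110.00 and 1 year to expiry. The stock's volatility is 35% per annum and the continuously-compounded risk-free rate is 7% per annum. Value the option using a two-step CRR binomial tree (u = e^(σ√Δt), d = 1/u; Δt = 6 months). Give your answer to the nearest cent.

$12.64

CRR parameters: u = e^(σ√Δt) = e^(0.35·√0.5) = 1.2808, d = 1/u = 0.7808
Per-period rate: rΔt = 0.07·0.5 = 0.035, so R = e^0.035 = 1.0356
Risk-neutral probability p = (e^0.035 − 0.7808)/(1.2808 − 0.7808) = 0.2549/0.5000 = 0.5097
Terminal stock prices: S_uu = 172.2, S_ud = 105, S_dd = 64.01
Terminal payoffs (K − S): max(-62.25, 0) = 0, max(5, 0) = 5, max(45.99, 0) = 45.99
Node u (S = 134.5): V_u = e^(−0.035)·[0.5097·0.0000 + 0.4903·5.0000] = 2.3673
Node d (S = 81.98): V_d = e^(−0.035)·[0.5097·5.0000 + 0.4903·45.9934] = 24.2368
Node 0 (S = 105): V_0 = e^(−0.035)·[0.5097·2.3673 + 0.4903·24.2368] = 12.6402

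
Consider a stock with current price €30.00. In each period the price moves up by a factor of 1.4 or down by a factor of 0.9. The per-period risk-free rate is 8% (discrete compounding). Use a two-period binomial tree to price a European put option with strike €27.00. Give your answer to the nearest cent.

€0.95

Risk-neutral probability p = (1 + 0.08 − 0.9)/(1.4 − 0.9) = 0.1800/0.5000 = 0.3600
Terminal stock prices: S_uu = 58.8, S_ud = 37.8, S_dd = 24.3
Terminal payoffs (K − S): max(-31.8, 0) = 0, max(-10.8, 0) = 0, max(2.7, 0) = 2.7
Node u (S = 42): V_u = 1/1.08·[0.3600·0.0000 + 0.6400·0.0000] = 0.0000
Node d (S = 27): V_d = 1/1.08·[0.3600·0.0000 + 0.6400·2.7000] = 1.6000
Node 0 (S = 30): V_0 = 1/1.08·[0.3600·0.0000 + 0.6400·1.6000] = 0.9481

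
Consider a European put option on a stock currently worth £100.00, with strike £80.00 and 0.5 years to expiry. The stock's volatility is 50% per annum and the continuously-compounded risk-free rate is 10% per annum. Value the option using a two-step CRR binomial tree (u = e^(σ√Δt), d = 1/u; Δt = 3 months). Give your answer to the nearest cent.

CRR parameters: u = e^(σ√Δt) = e^(0.5·√0.25) = 1.2840, d = 1/u = 0.7788
Per-period rate: rΔt = 0.1·0.25 = 0.025, so R = e^0.025 = 1.0253
Risk-neutral probability p = (e^0.025 − 0.7788)/(1.2840 − 0.7788) = 0.2465/0.5052 = 0.4879
Terminal stock prices: S_uu = 164.9, S_ud = 100, S_dd = 60.65
Terminal payoffs (K − S): max(-84.87, 0) = 0, max(-20, 0) = 0, max(19.35, 0) = 19.35
Node u (S = 128.4): V_u = e^(−0.025)·[0.4879·0.0000 + 0.5121·0.0000] = 0.0000
Node d (S = 77.88): V_d = e^(−0.025)·[0.4879·0.0000 + 0.5121·19.3469] = 9.6624
Node 0 (S = 100): V_0 = e^(−0.025)·[0.4879·0.0000 + 0.5121·9.6624] = 4.8256

£4.83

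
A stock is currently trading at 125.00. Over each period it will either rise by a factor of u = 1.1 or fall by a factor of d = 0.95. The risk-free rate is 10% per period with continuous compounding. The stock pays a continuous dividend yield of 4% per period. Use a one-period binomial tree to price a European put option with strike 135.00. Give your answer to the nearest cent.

Per-period risk-free factor R = e^0.1 = 1.1052; dividend-adjusted growth = e^(0.1−0.04) = 1.0618.
Risk-neutral probability p = (1.0618 − 0.95)/(1.1 − 0.95) = 0.1118/0.1500 = 0.7456
Terminal stock prices: S_u = 137.5, S_d = 118.8
Terminal payoffs (K − S): max(-2.5, 0) = 0, max(16.25, 0) = 16.25
Node 0 (S = 125): V_0 = e^(−0.1)·[0.7456·0.0000 + 0.2544·16.2500] = 3.7409

3.74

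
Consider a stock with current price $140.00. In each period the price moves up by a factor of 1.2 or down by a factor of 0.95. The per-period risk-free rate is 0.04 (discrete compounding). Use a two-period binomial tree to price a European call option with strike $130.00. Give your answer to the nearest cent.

$21.19

Risk-neutral probability p = (1 + 0.04 − 0.95)/(1.2 − 0.95) = 0.0900/0.2500 = 0.3600
Terminal stock prices: S_uu = 201.6, S_ud = 159.6, S_dd = 126.3
Terminal payoffs (S − K): max(71.6, 0) = 71.6, max(29.6, 0) = 29.6, max(-3.65, 0) = 0
Node u (S = 168): V_u = 1/1.04·[0.3600·71.6000 + 0.6400·29.6000] = 43.0000
Node d (S = 133): V_d = 1/1.04·[0.3600·29.6000 + 0.6400·0.0000] = 10.2462
Node 0 (S = 140): V_0 = 1/1.04·[0.3600·43.0000 + 0.6400·10.2462] = 21.1899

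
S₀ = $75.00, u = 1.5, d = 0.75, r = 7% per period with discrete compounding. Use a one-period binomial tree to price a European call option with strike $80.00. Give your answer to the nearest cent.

Risk-neutral probability p = (1 + 0.07 − 0.75)/(1.5 − 0.75) = 0.3200/0.7500 = 0.4267
Terminal stock prices: S_u = 112.5, S_d = 56.25
Terminal payoffs (S − K): max(32.5, 0) = 32.5, max(-23.75, 0) = 0
Node 0 (S = 75): V_0 = 1/1.07·[0.4267·32.5000 + 0.5733·0.0000] = 12.9595

$12.96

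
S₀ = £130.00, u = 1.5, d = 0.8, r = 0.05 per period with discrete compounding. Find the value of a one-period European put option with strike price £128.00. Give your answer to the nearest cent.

Risk-neutral probability p = (1 + 0.05 − 0.8)/(1.5 − 0.8) = 0.2500/0.7000 = 0.3571
Terminal stock prices: S_u = 195, S_d = 104
Terminal payoffs (K − S): max(-67, 0) = 0, max(24, 0) = 24
Node 0 (S = 130): V_0 = 1/1.05·[0.3571·0.0000 + 0.6429·24.0000] = 14.6939

£14.69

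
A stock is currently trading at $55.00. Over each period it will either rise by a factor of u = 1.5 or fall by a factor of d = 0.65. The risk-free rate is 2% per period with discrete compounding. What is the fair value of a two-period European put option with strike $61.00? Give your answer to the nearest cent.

$15.06

Risk-neutral probability p = (1 + 0.02 − 0.65)/(1.5 − 0.65) = 0.3700/0.8500 = 0.4353
Terminal stock prices: S_uu = 123.8, S_ud = 53.62, S_dd = 23.24
Terminal payoffs (K − S): max(-62.75, 0) = 0, max(7.375, 0) = 7.375, max(37.76, 0) = 37.76
Node u (S = 82.5): V_u = 1/1.02·[0.4353·0.0000 + 0.5647·7.3750] = 4.0830
Node d (S = 35.75): V_d = 1/1.02·[0.4353·7.3750 + 0.5647·37.7625] = 24.0539
Node 0 (S = 55): V_0 = 1/1.02·[0.4353·4.0830 + 0.5647·24.0539] = 15.0595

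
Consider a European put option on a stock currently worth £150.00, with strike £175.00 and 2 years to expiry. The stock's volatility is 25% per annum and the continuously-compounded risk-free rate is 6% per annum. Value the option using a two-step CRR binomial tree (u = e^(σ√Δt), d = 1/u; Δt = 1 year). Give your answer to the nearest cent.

CRR parameters: u = e^(σ√Δt) = e^(0.25·√1) = 1.2840, d = 1/u = 0.7788
Per-period rate: rΔt = 0.06·1 = 0.06, so R = e^0.06 = 1.0618
Risk-neutral probability p = (e^0.06 − 0.7788)/(1.2840 − 0.7788) = 0.2830/0.5052 = 0.5602
Terminal stock prices: S_uu = 247.3, S_ud = 150, S_dd = 90.98
Terminal payoffs (K − S): max(-72.31, 0) = 0, max(25, 0) = 25, max(84.02, 0) = 84.02
Node u (S = 192.6): V_u = e^(−0.06)·[0.5602·0.0000 + 0.4398·25.0000] = 10.3543
Node d (S = 116.8): V_d = e^(−0.06)·[0.5602·25.0000 + 0.4398·84.0204] = 47.9887
Node 0 (S = 150): V_0 = e^(−0.06)·[0.5602·10.3543 + 0.4398·47.9887] = 25.3384

£25.34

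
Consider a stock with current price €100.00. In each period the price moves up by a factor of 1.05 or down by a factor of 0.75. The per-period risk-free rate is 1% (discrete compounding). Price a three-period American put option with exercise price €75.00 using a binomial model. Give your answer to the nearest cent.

Risk-neutral probability p = (1 + 0.01 − 0.75)/(1.05 − 0.75) = 0.2600/0.3000 = 0.8667
Terminal stock prices: S_uuu = 115.8, S_uud = 82.69, S_udd = 59.06, S_ddd = 42.19
Terminal payoffs (K − S): max(-40.76, 0) = 0, max(-7.688, 0) = 0, max(15.94, 0) = 15.94, max(32.81, 0) = 32.81
Node uu (S = 110.2): continuation = 1/1.01·[0.8667·0.0000 + 0.1333·0.0000] = 0.0000; exercise value = 0.0000 ≤ continuation, so V_uu = 0.0000
Node ud (S = 78.75): continuation = 1/1.01·[0.8667·0.0000 + 0.1333·15.9375] = 2.1040; exercise value = 0.0000 ≤ continuation, so V_ud = 2.1040
Node dd (S = 56.25): continuation = 1/1.01·[0.8667·15.9375 + 0.1333·32.8125] = 18.0074; exercise value = 18.7500 > continuation, so V_dd = 18.7500 (exercise)
Node u (S = 105): continuation = 1/1.01·[0.8667·0.0000 + 0.1333·2.1040] = 0.2778; exercise value = 0.0000 ≤ continuation, so V_u = 0.2778
Node d (S = 75): continuation = 1/1.01·[0.8667·2.1040 + 0.1333·18.7500] = 4.2806; exercise value = 0.0000 ≤ continuation, so V_d = 4.2806
Node 0 (S = 100): continuation = 1/1.01·[0.8667·0.2778 + 0.1333·4.2806] = 0.8034; exercise value = 0.0000 ≤ continuation, so V_0 = 0.8034

€0.80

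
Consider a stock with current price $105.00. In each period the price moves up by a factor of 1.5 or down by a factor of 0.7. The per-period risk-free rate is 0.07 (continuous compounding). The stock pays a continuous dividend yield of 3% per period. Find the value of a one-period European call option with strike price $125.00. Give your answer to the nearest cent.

Per-period risk-free factor R = e^0.07 = 1.0725; dividend-adjusted growth = e^(0.07−0.03) = 1.0408.
Risk-neutral probability p = (1.0408 − 0.7)/(1.5 − 0.7) = 0.3408/0.8000 = 0.4260
Terminal stock prices: S_u = 157.5, S_d = 73.5
Terminal payoffs (S − K): max(32.5, 0) = 32.5, max(-51.5, 0) = 0
Node 0 (S = 105): V_0 = e^(−0.07)·[0.4260·32.5000 + 0.5740·0.0000] = 12.9094

$12.91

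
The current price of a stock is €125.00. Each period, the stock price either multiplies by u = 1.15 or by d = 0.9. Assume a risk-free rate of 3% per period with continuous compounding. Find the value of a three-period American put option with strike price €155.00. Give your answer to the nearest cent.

€30.00

Risk-neutral probability p = (e^0.03 − 0.9)/(1.15 − 0.9) = 0.1305/0.2500 = 0.5218
Terminal stock prices: S_uuu = 190.1, S_uud = 148.8, S_udd = 116.4, S_ddd = 91.13
Terminal payoffs (K − S): max(-35.11, 0) = 0, max(6.219, 0) = 6.219, max(38.56, 0) = 38.56, max(63.87, 0) = 63.87
Node uu (S = 165.3): continuation = e^(−0.03)·[0.5218·0.0000 + 0.4782·6.2188] = 2.8858; exercise value = 0.0000 ≤ continuation, so V_uu = 2.8858
Node ud (S = 129.4): continuation = e^(−0.03)·[0.5218·6.2188 + 0.4782·38.5625] = 21.0441; exercise value = 25.6250 > continuation, so V_ud = 25.6250 (exercise)
Node dd (S = 101.2): continuation = e^(−0.03)·[0.5218·38.5625 + 0.4782·63.8750] = 49.1691; exercise value = 53.7500 > continuation, so V_dd = 53.7500 (exercise)
Node u (S = 143.8): continuation = e^(−0.03)·[0.5218·2.8858 + 0.4782·25.6250] = 13.3526; exercise value = 11.2500 ≤ continuation, so V_u = 13.3526
Node d (S = 112.5): continuation = e^(−0.03)·[0.5218·25.6250 + 0.4782·53.7500] = 37.9191; exercise value = 42.5000 > continuation, so V_d = 42.5000 (exercise)
Node 0 (S = 125): continuation = e^(−0.03)·[0.5218·13.3526 + 0.4782·42.5000] = 26.4838; exercise value = 30.0000 > continuation, so V_0 = 30.0000 (exercise)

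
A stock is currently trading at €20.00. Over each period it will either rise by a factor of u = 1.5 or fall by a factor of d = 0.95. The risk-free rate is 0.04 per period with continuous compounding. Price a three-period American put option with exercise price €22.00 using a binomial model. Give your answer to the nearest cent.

€2.54

Risk-neutral probability p = (e^0.04 − 0.95)/(1.5 − 0.95) = 0.0908/0.5500 = 0.1651
Terminal stock prices: S_uuu = 67.5, S_uud = 42.75, S_udd = 27.07, S_ddd = 17.15
Terminal payoffs (K − S): max(-45.5, 0) = 0, max(-20.75, 0) = 0, max(-5.075, 0) = 0, max(4.853, 0) = 4.853
Node uu (S = 45): continuation = e^(−0.04)·[0.1651·0.0000 + 0.8349·0.0000] = 0.0000; exercise value = 0.0000 ≤ continuation, so V_uu = 0.0000
Node ud (S = 28.5): continuation = e^(−0.04)·[0.1651·0.0000 + 0.8349·0.0000] = 0.0000; exercise value = 0.0000 ≤ continuation, so V_ud = 0.0000
Node dd (S = 18.05): continuation = e^(−0.04)·[0.1651·0.0000 + 0.8349·4.8525] = 3.8924; exercise value = 3.9500 > continuation, so V_dd = 3.9500 (exercise)
Node u (S = 30): continuation = e^(−0.04)·[0.1651·0.0000 + 0.8349·0.0000] = 0.0000; exercise value = 0.0000 ≤ continuation, so V_u = 0.0000
Node d (S = 19): continuation = e^(−0.04)·[0.1651·0.0000 + 0.8349·3.9500] = 3.1685; exercise value = 3.0000 ≤ continuation, so V_d = 3.1685
Node 0 (S = 20): continuation = e^(−0.04)·[0.1651·0.0000 + 0.8349·3.1685] = 2.5416; exercise value = 2.0000 ≤ continuation, so V_0 = 2.5416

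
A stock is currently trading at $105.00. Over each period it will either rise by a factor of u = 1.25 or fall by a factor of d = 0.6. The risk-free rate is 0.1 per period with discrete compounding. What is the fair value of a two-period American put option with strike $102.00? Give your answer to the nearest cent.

$11.59

Risk-neutral probability p = (1 + 0.1 − 0.6)/(1.25 − 0.6) = 0.5000/0.6500 = 0.7692
Terminal stock prices: S_uu = 164.1, S_ud = 78.75, S_dd = 37.8
Terminal payoffs (K − S): max(-62.06, 0) = 0, max(23.25, 0) = 23.25, max(64.2, 0) = 64.2
Node u (S = 131.2): continuation = 1/1.1·[0.7692·0.0000 + 0.2308·23.2500] = 4.8776; exercise value = 0.0000 ≤ continuation, so V_u = 4.8776
Node d (S = 63): continuation = 1/1.1·[0.7692·23.2500 + 0.2308·64.2000] = 29.7273; exercise value = 39.0000 > continuation, so V_d = 39.0000 (exercise)
Node 0 (S = 105): continuation = 1/1.1·[0.7692·4.8776 + 0.2308·39.0000] = 11.5927; exercise value = 0.0000 ≤ continuation, so V_0 = 11.5927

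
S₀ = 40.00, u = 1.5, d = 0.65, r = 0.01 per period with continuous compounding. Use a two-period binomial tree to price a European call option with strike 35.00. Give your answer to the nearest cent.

11.59

Risk-neutral probability p = (e^0.01 − 0.65)/(1.5 − 0.65) = 0.3601/0.8500 = 0.4236
Terminal stock prices: S_uu = 90, S_ud = 39, S_dd = 16.9
Terminal payoffs (S − K): max(55, 0) = 55, max(4, 0) = 4, max(-18.1, 0) = 0
Node u (S = 60): V_u = e^(−0.01)·[0.4236·55.0000 + 0.5764·4.0000] = 25.3483
Node d (S = 26): V_d = e^(−0.01)·[0.4236·4.0000 + 0.5764·0.0000] = 1.6775
Node 0 (S = 40): V_0 = e^(−0.01)·[0.4236·25.3483 + 0.5764·1.6775] = 11.5877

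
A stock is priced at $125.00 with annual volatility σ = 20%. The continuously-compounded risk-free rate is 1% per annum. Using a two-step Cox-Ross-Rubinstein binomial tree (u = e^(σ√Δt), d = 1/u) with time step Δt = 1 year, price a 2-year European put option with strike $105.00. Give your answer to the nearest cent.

$5.73

CRR parameters: u = e^(σ√Δt) = e^(0.2·√1) = 1.2214, d = 1/u = 0.8187
Per-period rate: rΔt = 0.01·1 = 0.01, so R = e^0.01 = 1.0101
Risk-neutral probability p = (e^0.01 − 0.8187)/(1.2214 − 0.8187) = 0.1913/0.4027 = 0.4751
Terminal stock prices: S_uu = 186.5, S_ud = 125, S_dd = 83.79
Terminal payoffs (K − S): max(-81.48, 0) = 0, max(-20, 0) = 0, max(21.21, 0) = 21.21
Node u (S = 152.7): V_u = e^(−0.01)·[0.4751·0.0000 + 0.5249·0.0000] = 0.0000
Node d (S = 102.3): V_d = e^(−0.01)·[0.4751·0.0000 + 0.5249·21.2100] = 11.0218
Node 0 (S = 125): V_0 = e^(−0.01)·[0.4751·0.0000 + 0.5249·11.0218] = 5.7275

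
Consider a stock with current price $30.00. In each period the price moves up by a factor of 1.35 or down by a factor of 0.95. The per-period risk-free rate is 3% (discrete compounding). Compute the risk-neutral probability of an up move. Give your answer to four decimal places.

p = 0.2000

Risk-neutral probability p = (1 + 0.03 − 0.95)/(1.35 − 0.95) = 0.0800/0.4000 = 0.2000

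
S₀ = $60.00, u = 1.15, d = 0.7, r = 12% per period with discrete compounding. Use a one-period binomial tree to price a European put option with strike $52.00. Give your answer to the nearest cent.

Risk-neutral probability p = (1 + 0.12 − 0.7)/(1.15 − 0.7) = 0.4200/0.4500 = 0.9333
Terminal stock prices: S_u = 69, S_d = 42
Terminal payoffs (K − S): max(-17, 0) = 0, max(10, 0) = 10
Node 0 (S = 60): V_0 = 1/1.12·[0.9333·0.0000 + 0.0667·10.0000] = 0.5952

$0.60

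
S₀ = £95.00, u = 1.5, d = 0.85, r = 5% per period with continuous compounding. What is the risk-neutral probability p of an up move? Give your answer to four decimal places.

p = 0.3096

Risk-neutral probability p = (e^0.05 − 0.85)/(1.5 − 0.85) = 0.2013/0.6500 = 0.3096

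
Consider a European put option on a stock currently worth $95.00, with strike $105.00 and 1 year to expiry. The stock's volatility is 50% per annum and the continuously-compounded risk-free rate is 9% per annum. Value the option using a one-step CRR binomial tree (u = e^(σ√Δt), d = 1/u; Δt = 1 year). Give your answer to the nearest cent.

$23.04

CRR parameters: u = e^(σ√Δt) = e^(0.5·√1) = 1.6487, d = 1/u = 0.6065
Per-period rate: rΔt = 0.09·1 = 0.09, so R = e^0.09 = 1.0942
Risk-neutral probability p = (e^0.09 − 0.6065)/(1.6487 − 0.6065) = 0.4876/1.0422 = 0.4679
Terminal stock prices: S_u = 156.6, S_d = 57.62
Terminal payoffs (K − S): max(-51.63, 0) = 0, max(47.38, 0) = 47.38
Node 0 (S = 95): V_0 = e^(−0.09)·[0.4679·0.0000 + 0.5321·47.3796] = 23.0407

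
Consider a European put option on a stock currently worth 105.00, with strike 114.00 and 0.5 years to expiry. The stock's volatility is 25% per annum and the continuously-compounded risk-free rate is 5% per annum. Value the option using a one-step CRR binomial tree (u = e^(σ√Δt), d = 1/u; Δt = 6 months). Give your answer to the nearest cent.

12.00

CRR parameters: u = e^(σ√Δt) = e^(0.25·√0.5) = 1.1934, d = 1/u = 0.8380
Per-period rate: rΔt = 0.05·0.5 = 0.025, so R = e^0.025 = 1.0253
Risk-neutral probability p = (e^0.025 − 0.8380)/(1.1934 − 0.8380) = 0.1873/0.3554 = 0.5272
Terminal stock prices: S_u = 125.3, S_d = 87.99
Terminal payoffs (K − S): max(-11.3, 0) = 0, max(26.01, 0) = 26.01
Node 0 (S = 105): V_0 = e^(−0.025)·[0.5272·0.0000 + 0.4728·26.0135] = 11.9967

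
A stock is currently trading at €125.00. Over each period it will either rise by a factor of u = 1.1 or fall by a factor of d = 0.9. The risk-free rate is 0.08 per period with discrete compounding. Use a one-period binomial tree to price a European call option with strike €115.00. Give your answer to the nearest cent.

€18.75

Risk-neutral probability p = (1 + 0.08 − 0.9)/(1.1 − 0.9) = 0.1800/0.2000 = 0.9000
Terminal stock prices: S_u = 137.5, S_d = 112.5
Terminal payoffs (S − K): max(22.5, 0) = 22.5, max(-2.5, 0) = 0
Node 0 (S = 125): V_0 = 1/1.08·[0.9000·22.5000 + 0.1000·0.0000] = 18.7500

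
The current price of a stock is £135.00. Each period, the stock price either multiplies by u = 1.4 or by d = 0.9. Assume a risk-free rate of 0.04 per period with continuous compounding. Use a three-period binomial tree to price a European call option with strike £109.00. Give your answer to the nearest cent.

£41.81

Risk-neutral probability p = (e^0.04 − 0.9)/(1.4 − 0.9) = 0.1408/0.5000 = 0.2816
Terminal stock prices: S_uuu = 370.4, S_uud = 238.1, S_udd = 153.1, S_ddd = 98.42
Terminal payoffs (S − K): max(261.4, 0) = 261.4, max(129.1, 0) = 129.1, max(44.09, 0) = 44.09, max(-10.58, 0) = 0
Node uu (S = 264.6): V_uu = e^(−0.04)·[0.2816·261.4400 + 0.7184·129.1400] = 159.8740
Node ud (S = 170.1): V_ud = e^(−0.04)·[0.2816·129.1400 + 0.7184·44.0900] = 65.3740
Node dd (S = 109.4): V_dd = e^(−0.04)·[0.2816·44.0900 + 0.7184·0.0000] = 11.9298
Node u (S = 189): V_u = e^(−0.04)·[0.2816·159.8740 + 0.7184·65.3740] = 88.3803
Node d (S = 121.5): V_d = e^(−0.04)·[0.2816·65.3740 + 0.7184·11.9298] = 25.9229
Node 0 (S = 135): V_0 = e^(−0.04)·[0.2816·88.3803 + 0.7184·25.9229] = 41.8061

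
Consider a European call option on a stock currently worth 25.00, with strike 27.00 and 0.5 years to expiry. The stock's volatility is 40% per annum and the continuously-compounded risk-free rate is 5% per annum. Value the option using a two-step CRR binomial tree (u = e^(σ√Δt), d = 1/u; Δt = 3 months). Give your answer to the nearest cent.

2.33

CRR parameters: u = e^(σ√Δt) = e^(0.4·√0.25) = 1.2214, d = 1/u = 0.8187
Per-period rate: rΔt = 0.05·0.25 = 0.0125, so R = e^0.0125 = 1.0126
Risk-neutral probability p = (e^0.0125 − 0.8187)/(1.2214 − 0.8187) = 0.1938/0.4027 = 0.4814
Terminal stock prices: S_uu = 37.3, S_ud = 25, S_dd = 16.76
Terminal payoffs (S − K): max(10.3, 0) = 10.3, max(-2, 0) = 0, max(-10.24, 0) = 0
Node u (S = 30.54): V_u = e^(−0.0125)·[0.4814·10.2956 + 0.5186·0.0000] = 4.8948
Node d (S = 20.47): V_d = e^(−0.0125)·[0.4814·0.0000 + 0.5186·0.0000] = 0.0000
Node 0 (S = 25): V_0 = e^(−0.0125)·[0.4814·4.8948 + 0.5186·0.0000] = 2.3271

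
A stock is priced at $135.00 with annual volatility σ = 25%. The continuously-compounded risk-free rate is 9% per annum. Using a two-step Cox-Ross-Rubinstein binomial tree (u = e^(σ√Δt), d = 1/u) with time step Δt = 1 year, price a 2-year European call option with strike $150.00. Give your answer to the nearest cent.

CRR parameters: u = e^(σ√Δt) = e^(0.25·√1) = 1.2840, d = 1/u = 0.7788
Per-period rate: rΔt = 0.09·1 = 0.09, so R = e^0.09 = 1.0942
Risk-neutral probability p = (e^0.09 − 0.7788)/(1.2840 − 0.7788) = 0.3154/0.5052 = 0.6242
Terminal stock prices: S_uu = 222.6, S_ud = 135, S_dd = 81.88
Terminal payoffs (S − K): max(72.58, 0) = 72.58, max(-15, 0) = 0, max(-68.12, 0) = 0
Node u (S = 173.3): V_u = e^(−0.09)·[0.6242·72.5774 + 0.3758·0.0000] = 41.4053
Node d (S = 105.1): V_d = e^(−0.09)·[0.6242·0.0000 + 0.3758·0.0000] = 0.0000
Node 0 (S = 135): V_0 = e^(−0.09)·[0.6242·41.4053 + 0.3758·0.0000] = 23.6216

$23.62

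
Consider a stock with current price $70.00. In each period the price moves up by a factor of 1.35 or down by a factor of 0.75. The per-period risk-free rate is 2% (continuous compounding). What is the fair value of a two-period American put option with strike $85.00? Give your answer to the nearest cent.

Risk-neutral probability p = (e^0.02 − 0.75)/(1.35 − 0.75) = 0.2702/0.6000 = 0.4503
Terminal stock prices: S_uu = 127.6, S_ud = 70.88, S_dd = 39.38
Terminal payoffs (K − S): max(-42.58, 0) = 0, max(14.12, 0) = 14.12, max(45.62, 0) = 45.62
Node u (S = 94.5): continuation = e^(−0.02)·[0.4503·0.0000 + 0.5497·14.1250] = 7.6103; exercise value = 0.0000 ≤ continuation, so V_u = 7.6103
Node d (S = 52.5): continuation = e^(−0.02)·[0.4503·14.1250 + 0.5497·45.6250] = 30.8169; exercise value = 32.5000 > continuation, so V_d = 32.5000 (exercise)
Node 0 (S = 70): continuation = e^(−0.02)·[0.4503·7.6103 + 0.5497·32.5000] = 20.8697; exercise value = 15.0000 ≤ continuation, so V_0 = 20.8697

$20.87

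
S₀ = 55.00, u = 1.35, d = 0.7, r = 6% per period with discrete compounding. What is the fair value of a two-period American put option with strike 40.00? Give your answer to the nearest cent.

Risk-neutral probability p = (1 + 0.06 − 0.7)/(1.35 − 0.7) = 0.3600/0.6500 = 0.5538
Terminal stock prices: S_uu = 100.2, S_ud = 51.97, S_dd = 26.95
Terminal payoffs (K − S): max(-60.24, 0) = 0, max(-11.97, 0) = 0, max(13.05, 0) = 13.05
Node u (S = 74.25): continuation = 1/1.06·[0.5538·0.0000 + 0.4462·0.0000] = 0.0000; exercise value = 0.0000 ≤ continuation, so V_u = 0.0000
Node d (S = 38.5): continuation = 1/1.06·[0.5538·0.0000 + 0.4462·13.0500] = 5.4927; exercise value = 1.5000 ≤ continuation, so V_d = 5.4927
Node 0 (S = 55): continuation = 1/1.06·[0.5538·0.0000 + 0.4462·5.4927] = 2.3119; exercise value = 0.0000 ≤ continuation, so V_0 = 2.3119

2.31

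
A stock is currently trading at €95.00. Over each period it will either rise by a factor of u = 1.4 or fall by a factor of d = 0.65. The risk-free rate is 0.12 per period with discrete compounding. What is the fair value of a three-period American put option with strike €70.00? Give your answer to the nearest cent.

€5.03

Risk-neutral probability p = (1 + 0.12 − 0.65)/(1.4 − 0.65) = 0.4700/0.7500 = 0.6267
Terminal stock prices: S_uuu = 260.7, S_uud = 121, S_udd = 56.19, S_ddd = 26.09
Terminal payoffs (K − S): max(-190.7, 0) = 0, max(-51.03, 0) = 0, max(13.81, 0) = 13.81, max(43.91, 0) = 43.91
Node uu (S = 186.2): continuation = 1/1.12·[0.6267·0.0000 + 0.3733·0.0000] = 0.0000; exercise value = 0.0000 ≤ continuation, so V_uu = 0.0000
Node ud (S = 86.45): continuation = 1/1.12·[0.6267·0.0000 + 0.3733·13.8075] = 4.6025; exercise value = 0.0000 ≤ continuation, so V_ud = 4.6025
Node dd (S = 40.14): continuation = 1/1.12·[0.6267·13.8075 + 0.3733·43.9106] = 22.3625; exercise value = 29.8625 > continuation, so V_dd = 29.8625 (exercise)
Node u (S = 133): continuation = 1/1.12·[0.6267·0.0000 + 0.3733·4.6025] = 1.5342; exercise value = 0.0000 ≤ continuation, so V_u = 1.5342
Node d (S = 61.75): continuation = 1/1.12·[0.6267·4.6025 + 0.3733·29.8625] = 12.5294; exercise value = 8.2500 ≤ continuation, so V_d = 12.5294
Node 0 (S = 95): continuation = 1/1.12·[0.6267·1.5342 + 0.3733·12.5294] = 5.0349; exercise value = 0.0000 ≤ continuation, so V_0 = 5.0349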